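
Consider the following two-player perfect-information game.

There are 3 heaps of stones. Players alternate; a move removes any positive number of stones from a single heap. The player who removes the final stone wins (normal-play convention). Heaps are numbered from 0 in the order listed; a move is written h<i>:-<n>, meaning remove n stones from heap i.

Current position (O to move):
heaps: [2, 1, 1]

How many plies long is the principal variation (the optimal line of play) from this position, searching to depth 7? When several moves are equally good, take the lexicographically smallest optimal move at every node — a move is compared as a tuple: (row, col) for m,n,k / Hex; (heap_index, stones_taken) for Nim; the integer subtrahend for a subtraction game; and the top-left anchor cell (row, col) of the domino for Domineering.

[(2,1,1)] O move#1: h0:-1:-1/(1,1,1), h0:-2:+1/(0,1,1)*, h1:-1:-1/(2,0,1), h2:-1:-1/(2,1,0)
[(0,1,1)] X move#2: h1:-1:-1/(0,0,1)*, h2:-1:-1/(0,1,0)
[(0,0,1)] O move#3: h2:-1:+1/(0,0,0)*
[(0,0,0)] end (terminal -1, X#4); searched (2,1,1) to 7

PV length from [(2,1,1)]: 3 plies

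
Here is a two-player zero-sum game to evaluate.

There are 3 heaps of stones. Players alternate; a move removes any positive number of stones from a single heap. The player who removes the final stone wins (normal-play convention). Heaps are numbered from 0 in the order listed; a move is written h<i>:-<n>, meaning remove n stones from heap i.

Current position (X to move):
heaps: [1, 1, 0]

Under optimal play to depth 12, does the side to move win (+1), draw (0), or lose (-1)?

ply 1, X at (1,1,0) | h0:-1=-1→(0,1,0)*; h1:-1=-1→(1,0,0)
ply 2, O at (0,1,0) | h1:-1=+1→(0,0,0)*
ply 3: (0,0,0) is terminal -1 (X); from (1,1,0) depth 12

value((1,1,0), X) = -1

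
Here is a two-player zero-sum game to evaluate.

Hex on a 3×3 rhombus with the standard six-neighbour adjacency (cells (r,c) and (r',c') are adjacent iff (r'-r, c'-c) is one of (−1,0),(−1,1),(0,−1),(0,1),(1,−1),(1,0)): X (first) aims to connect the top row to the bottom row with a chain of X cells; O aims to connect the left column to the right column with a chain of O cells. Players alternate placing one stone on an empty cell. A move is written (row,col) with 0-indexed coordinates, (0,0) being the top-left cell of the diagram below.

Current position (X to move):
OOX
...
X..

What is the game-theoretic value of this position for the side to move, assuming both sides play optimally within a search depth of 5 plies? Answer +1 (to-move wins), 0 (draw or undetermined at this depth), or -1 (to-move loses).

value(OOX/.../X.., X) = +1

ply 1, X at OOX/.../X.. | (1,0)=+1→OOX/X../X..*; (1,1)=+1→OOX/.X./X..; (1,2)=+1→OOX/..X/X..; (2,1)=+1→OOX/.../XX.; (2,2)=+1→OOX/.../X.X
ply 2, O at OOX/X../X.. | (1,1)=-1→OOX/XO./X..*; (1,2)=-1→OOX/X.O/X..; (2,1)=-1→OOX/X../XO.; (2,2)=-1→OOX/X../X.O
ply 3, X at OOX/XO./X.. | (1,2)=+1→OOX/XOX/X..*; (2,1)=-1→OOX/XO./XX.; (2,2)=-1→OOX/XO./X.X
ply 4, O at OOX/XOX/X.. | (2,1)=-1→OOX/XOX/XO.*; (2,2)=-1→OOX/XOX/X.O
ply 5, X at OOX/XOX/XO. | (2,2)=+1→OOX/XOX/XOX*
ply 6: OOX/XOX/XOX is terminal -1 (O); from OOX/.../X.. depth 5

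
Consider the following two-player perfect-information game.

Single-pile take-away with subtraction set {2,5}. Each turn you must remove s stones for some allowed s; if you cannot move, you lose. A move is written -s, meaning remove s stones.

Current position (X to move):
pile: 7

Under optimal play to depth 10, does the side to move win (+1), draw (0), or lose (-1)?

[7] X move#1: -2:-1/5*, -5:-1/2
[5] O move#2: -2:-1/3, -5:+1/0*
[0] end (terminal -1, X#3); searched 7 to 10

value(7, X) = -1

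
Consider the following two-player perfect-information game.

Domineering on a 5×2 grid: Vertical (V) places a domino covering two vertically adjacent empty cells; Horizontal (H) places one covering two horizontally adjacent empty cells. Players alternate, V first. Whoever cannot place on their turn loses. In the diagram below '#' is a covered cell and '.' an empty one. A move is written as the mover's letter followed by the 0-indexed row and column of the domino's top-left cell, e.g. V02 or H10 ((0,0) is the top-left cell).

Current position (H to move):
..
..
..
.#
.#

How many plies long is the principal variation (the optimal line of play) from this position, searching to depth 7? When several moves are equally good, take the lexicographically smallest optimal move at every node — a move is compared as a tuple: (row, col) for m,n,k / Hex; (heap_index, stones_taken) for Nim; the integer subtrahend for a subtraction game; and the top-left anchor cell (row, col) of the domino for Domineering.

p1 H@[../../../.#/.#]: H00[##/../../.#/.#]-1 H10[../##/../.#/.#]+1* H20[../../##/.#/.#]-1
p2 V@[../##/../.#/.#]: V20[../##/#./##/.#]-1* V30[../##/../##/##]-1
p3 H@[../##/#./##/.#]: H00[##/##/#./##/.#]+1*
p4 V@[##/##/#./##/.#] terminal -1; root [../../../.#/.#] d7

PV length from [../../../.#/.#]: 3 plies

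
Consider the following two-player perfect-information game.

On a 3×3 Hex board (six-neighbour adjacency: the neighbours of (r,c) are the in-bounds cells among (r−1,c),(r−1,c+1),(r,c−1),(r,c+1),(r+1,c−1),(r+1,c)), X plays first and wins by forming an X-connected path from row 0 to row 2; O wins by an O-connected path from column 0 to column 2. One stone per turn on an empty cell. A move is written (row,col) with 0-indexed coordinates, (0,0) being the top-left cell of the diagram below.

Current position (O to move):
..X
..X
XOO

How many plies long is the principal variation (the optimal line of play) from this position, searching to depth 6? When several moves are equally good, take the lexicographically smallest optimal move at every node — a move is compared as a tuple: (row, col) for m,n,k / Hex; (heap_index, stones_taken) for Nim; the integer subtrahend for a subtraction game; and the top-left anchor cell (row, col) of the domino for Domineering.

PV length from [..X/..X/XOO]: 4 plies

p1 O@[..X/..X/XOO]: (0,0)[O.X/..X/XOO]-1* (0,1)[.OX/..X/XOO]-1 (1,0)[..X/O.X/XOO]-1 (1,1)[..X/.OX/XOO]-1
p2 X@[O.X/..X/XOO]: (0,1)[OXX/..X/XOO]+1* (1,0)[O.X/X.X/XOO]+1 (1,1)[O.X/.XX/XOO]+1
p3 O@[OXX/..X/XOO]: (1,0)[OXX/O.X/XOO]-1* (1,1)[OXX/.OX/XOO]-1
p4 X@[OXX/O.X/XOO]: (1,1)[OXX/OXX/XOO]+1*
p5 O@[OXX/OXX/XOO] terminal -1; root [..X/..X/XOO] d6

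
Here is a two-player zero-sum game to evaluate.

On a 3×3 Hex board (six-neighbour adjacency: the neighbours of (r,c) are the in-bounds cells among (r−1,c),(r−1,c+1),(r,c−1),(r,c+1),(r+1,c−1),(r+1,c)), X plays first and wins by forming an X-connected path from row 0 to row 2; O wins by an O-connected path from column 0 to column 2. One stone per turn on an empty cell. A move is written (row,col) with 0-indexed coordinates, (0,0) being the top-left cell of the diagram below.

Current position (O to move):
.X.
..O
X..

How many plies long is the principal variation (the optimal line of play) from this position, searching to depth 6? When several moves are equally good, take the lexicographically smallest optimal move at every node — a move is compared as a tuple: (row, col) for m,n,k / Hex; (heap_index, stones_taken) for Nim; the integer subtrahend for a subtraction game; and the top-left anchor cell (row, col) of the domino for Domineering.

PV length from [.X./..O/X..]: 4 plies

[.X./..O/X..] O move#1: (0,0):-1/OX./..O/X..*, (0,2):-1/.XO/..O/X.., (1,0):-1/.X./O.O/X.., (1,1):-1/.X./.OO/X.., (2,1):-1/.X./..O/XO., (2,2):-1/.X./..O/X.O
[OX./..O/X..] X move#2: (0,2):+1/OXX/..O/X..*, (1,0):+1/OX./X.O/X.., (1,1):+1/OX./.XO/X.., (2,1):+1/OX./..O/XX., (2,2):+1/OX./..O/X.X
[OXX/..O/X..] O move#3: (1,0):-1/OXX/O.O/X..*, (1,1):-1/OXX/.OO/X.., (2,1):-1/OXX/..O/XO., (2,2):-1/OXX/..O/X.O
[OXX/O.O/X..] X move#4: (1,1):+1/OXX/OXO/X..*, (2,1):-1/OXX/O.O/XX., (2,2):-1/OXX/O.O/X.X
[OXX/OXO/X..] end (terminal -1, O#5); searched .X./..O/X.. to 6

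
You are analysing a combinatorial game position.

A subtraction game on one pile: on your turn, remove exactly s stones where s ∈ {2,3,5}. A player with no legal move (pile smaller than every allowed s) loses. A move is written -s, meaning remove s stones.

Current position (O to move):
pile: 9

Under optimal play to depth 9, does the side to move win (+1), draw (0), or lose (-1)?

[9] O move#1: -2:+1/7*, -3:-1/6, -5:-1/4
[7] X move#2: -2:-1/5*, -3:-1/4, -5:-1/2
[5] O move#3: -2:-1/3, -3:-1/2, -5:+1/0*
[0] end (terminal -1, X#4); searched 9 to 9

value(9, O) = +1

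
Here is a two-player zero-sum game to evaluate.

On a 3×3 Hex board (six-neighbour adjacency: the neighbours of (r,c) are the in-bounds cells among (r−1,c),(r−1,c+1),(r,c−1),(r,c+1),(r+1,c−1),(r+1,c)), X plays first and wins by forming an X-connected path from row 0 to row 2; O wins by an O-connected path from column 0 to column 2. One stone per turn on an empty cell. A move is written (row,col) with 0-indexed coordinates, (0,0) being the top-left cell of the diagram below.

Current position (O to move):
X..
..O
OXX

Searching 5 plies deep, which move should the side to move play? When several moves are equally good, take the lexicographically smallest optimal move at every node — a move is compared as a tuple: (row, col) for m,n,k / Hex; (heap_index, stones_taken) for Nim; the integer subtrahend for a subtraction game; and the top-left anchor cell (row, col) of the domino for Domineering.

[X../..O/OXX] O move#1: (0,1):-1/XO./..O/OXX, (0,2):-1/X.O/..O/OXX, (1,0):-1/X../O.O/OXX, (1,1):+1/X../.OO/OXX*
[X../.OO/OXX] end (terminal -1, X#2); searched X../..O/OXX to 5

O's best at [X../..O/OXX]: (1,1)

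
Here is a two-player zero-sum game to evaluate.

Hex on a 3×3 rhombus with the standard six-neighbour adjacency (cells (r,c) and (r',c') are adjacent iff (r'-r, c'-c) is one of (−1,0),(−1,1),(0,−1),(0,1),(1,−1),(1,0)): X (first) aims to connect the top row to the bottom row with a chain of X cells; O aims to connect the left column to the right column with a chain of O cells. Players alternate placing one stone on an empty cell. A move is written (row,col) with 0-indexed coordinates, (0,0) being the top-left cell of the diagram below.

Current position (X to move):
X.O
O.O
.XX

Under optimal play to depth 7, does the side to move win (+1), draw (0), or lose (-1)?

[X.O/O.O/.XX] X move#1: (0,1):-1/XXO/O.O/.XX*, (1,1):-1/X.O/OXO/.XX, (2,0):-1/X.O/O.O/XXX
[XXO/O.O/.XX] O move#2: (1,1):+1/XXO/OOO/.XX*, (2,0):-1/XXO/O.O/OXX
[XXO/OOO/.XX] end (terminal -1, X#3); searched X.O/O.O/.XX to 7

value(X.O/O.O/.XX, X) = -1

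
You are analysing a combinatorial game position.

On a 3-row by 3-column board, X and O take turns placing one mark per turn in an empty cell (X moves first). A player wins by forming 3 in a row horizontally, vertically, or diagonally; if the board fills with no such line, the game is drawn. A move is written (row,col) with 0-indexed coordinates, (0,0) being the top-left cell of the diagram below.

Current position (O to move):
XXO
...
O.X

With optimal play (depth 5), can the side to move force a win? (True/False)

ply 1, O at XXO/.../O.X | (1,0)=-1→XXO/O../O.X; (1,1)=+1→XXO/.O./O.X*; (1,2)=-1→XXO/..O/O.X; (2,1)=-1→XXO/.../OOX
ply 2: XXO/.O./O.X is terminal -1 (X); from XXO/.../O.X depth 5

O winning at [XXO/.../O.X]: True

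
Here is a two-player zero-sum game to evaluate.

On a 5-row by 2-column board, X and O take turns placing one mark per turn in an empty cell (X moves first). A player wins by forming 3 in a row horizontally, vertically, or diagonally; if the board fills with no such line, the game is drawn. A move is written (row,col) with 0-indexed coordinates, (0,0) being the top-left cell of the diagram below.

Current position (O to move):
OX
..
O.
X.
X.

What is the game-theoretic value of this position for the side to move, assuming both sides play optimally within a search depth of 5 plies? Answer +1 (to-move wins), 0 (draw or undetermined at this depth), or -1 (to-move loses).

value(OX/../O./X./X., O) = +1

p1 O@[OX/../O./X./X.]: (1,0)[OX/O./O./X./X.]+1* (1,1)[OX/.O/O./X./X.]+0 (2,1)[OX/../OO/X./X.]+1 (3,1)[OX/../O./XO/X.]+1 (4,1)[OX/../O./X./XO]+0
p2 X@[OX/O./O./X./X.] terminal -1; root [OX/../O./X./X.] d5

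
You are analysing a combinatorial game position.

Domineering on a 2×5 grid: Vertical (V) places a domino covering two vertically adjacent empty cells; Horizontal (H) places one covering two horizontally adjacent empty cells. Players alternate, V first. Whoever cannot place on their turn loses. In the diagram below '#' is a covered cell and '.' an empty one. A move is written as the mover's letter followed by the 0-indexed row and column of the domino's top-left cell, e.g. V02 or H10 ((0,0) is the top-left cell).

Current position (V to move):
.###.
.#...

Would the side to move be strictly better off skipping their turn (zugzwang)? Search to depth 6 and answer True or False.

zugzwang(.###./.#..., V) = False

[.###./.#...] V move#1: V00:-1/####./##..., V04:+1/.####/.#..#*
[.####/.#..#] H move#2: H12:-1/.####/.####*
[.####/.####] V move#3: V00:+1/#####/#####*
[#####/#####] end (terminal -1, H#4); searched .###./.#... to 6
pass branch (H moves first from the same position):
  | [.###./.#...] H move#1: H12:-1/.###./.###.*, H13:-1/.###./.#.##
  | [.###./.###.] V move#2: V00:+1/####./####.*, V04:+1/.####/.####
  | [####./####.] end (terminal -1, H#3); searched .###./.#... to 6
V moving scores +1; V passing scores +1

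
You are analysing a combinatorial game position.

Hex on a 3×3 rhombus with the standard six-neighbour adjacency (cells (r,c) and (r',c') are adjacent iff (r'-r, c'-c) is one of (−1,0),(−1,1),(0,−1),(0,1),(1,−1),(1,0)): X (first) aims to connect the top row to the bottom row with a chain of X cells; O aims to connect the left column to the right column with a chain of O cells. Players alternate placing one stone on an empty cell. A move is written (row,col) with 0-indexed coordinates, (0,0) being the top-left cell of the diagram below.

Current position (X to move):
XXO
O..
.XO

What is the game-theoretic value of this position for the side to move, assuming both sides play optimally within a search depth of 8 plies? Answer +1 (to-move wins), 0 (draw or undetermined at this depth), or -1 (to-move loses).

p1 X@[XXO/O../.XO]: (1,1)[XXO/OX./.XO]+1* (1,2)[XXO/O.X/.XO]-1 (2,0)[XXO/O../XXO]-1
p2 O@[XXO/OX./.XO] terminal -1; root [XXO/O../.XO] d8

value(XXO/O../.XO, X) = +1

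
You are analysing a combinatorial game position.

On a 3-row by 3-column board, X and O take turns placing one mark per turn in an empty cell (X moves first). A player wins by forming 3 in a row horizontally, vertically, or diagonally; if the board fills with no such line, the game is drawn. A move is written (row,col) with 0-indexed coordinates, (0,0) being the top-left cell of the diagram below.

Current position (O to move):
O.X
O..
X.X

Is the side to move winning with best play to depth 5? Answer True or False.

[O.X/O../X.X] O move#1: (0,1):-1/OOX/O../X.X*, (1,1):-1/O.X/OO./X.X, (1,2):-1/O.X/O.O/X.X, (2,1):-1/O.X/O../XOX
[OOX/O../X.X] X move#2: (1,1):+1/OOX/OX./X.X*, (1,2):+1/OOX/O.X/X.X, (2,1):+1/OOX/O../XXX
[OOX/OX./X.X] end (terminal -1, O#3); searched O.X/O../X.X to 5

O winning at [O.X/O../X.X]: False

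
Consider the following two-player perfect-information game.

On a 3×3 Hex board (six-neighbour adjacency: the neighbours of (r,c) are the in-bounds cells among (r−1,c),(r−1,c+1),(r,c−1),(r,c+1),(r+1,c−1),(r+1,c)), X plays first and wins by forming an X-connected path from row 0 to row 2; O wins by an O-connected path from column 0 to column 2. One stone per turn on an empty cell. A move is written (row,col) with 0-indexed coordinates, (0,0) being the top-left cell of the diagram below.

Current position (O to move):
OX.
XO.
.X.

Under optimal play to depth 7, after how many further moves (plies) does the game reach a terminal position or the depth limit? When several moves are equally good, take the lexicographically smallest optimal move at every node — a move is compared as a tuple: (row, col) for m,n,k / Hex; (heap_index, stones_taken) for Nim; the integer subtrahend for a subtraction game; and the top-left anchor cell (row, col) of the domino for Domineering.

ply 1, O at OX./XO./.X. | (0,2)=-1→OXO/XO./.X.; (1,2)=-1→OX./XOO/.X.; (2,0)=+1→OX./XO./OX.*; (2,2)=-1→OX./XO./.XO
ply 2, X at OX./XO./OX. | (0,2)=-1→OXX/XO./OX.*; (1,2)=-1→OX./XOX/OX.; (2,2)=-1→OX./XO./OXX
ply 3, O at OXX/XO./OX. | (1,2)=+1→OXX/XOO/OX.*; (2,2)=-1→OXX/XO./OXO
ply 4: OXX/XOO/OX. is terminal -1 (X); from OX./XO./.X. depth 7

PV length from [OX./XO./.X.]: 3 plies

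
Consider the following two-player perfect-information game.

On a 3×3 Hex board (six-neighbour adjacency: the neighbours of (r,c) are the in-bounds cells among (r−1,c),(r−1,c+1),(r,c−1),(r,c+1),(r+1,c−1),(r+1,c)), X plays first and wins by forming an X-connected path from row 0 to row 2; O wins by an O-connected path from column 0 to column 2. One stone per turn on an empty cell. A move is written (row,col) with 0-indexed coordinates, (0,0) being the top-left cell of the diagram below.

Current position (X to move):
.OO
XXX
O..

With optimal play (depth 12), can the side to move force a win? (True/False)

[.OO/XXX/O..] X move#1: (0,0):+1/XOO/XXX/O..*, (2,1):-1/.OO/XXX/OX., (2,2):-1/.OO/XXX/O.X
[XOO/XXX/O..] O move#2: (2,1):-1/XOO/XXX/OO.*, (2,2):-1/XOO/XXX/O.O
[XOO/XXX/OO.] X move#3: (2,2):+1/XOO/XXX/OOX*
[XOO/XXX/OOX] end (terminal -1, O#4); searched .OO/XXX/O.. to 12

X winning at [.OO/XXX/O..]: True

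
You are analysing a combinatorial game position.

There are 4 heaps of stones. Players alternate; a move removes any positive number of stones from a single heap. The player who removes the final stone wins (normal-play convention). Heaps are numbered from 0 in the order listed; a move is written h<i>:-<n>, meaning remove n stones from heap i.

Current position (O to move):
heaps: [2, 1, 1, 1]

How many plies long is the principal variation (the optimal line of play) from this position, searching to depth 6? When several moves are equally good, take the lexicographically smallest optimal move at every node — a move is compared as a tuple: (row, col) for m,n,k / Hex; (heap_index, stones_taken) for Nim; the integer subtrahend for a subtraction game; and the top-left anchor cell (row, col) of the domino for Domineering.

[(2,1,1,1)] O move#1: h0:-1:+1/(1,1,1,1)*, h0:-2:-1/(0,1,1,1), h1:-1:-1/(2,0,1,1), h2:-1:-1/(2,1,0,1), h3:-1:-1/(2,1,1,0)
[(1,1,1,1)] X move#2: h0:-1:-1/(0,1,1,1)*, h1:-1:-1/(1,0,1,1), h2:-1:-1/(1,1,0,1), h3:-1:-1/(1,1,1,0)
[(0,1,1,1)] O move#3: h1:-1:+1/(0,0,1,1)*, h2:-1:+1/(0,1,0,1), h3:-1:+1/(0,1,1,0)
[(0,0,1,1)] X move#4: h2:-1:-1/(0,0,0,1)*, h3:-1:-1/(0,0,1,0)
[(0,0,0,1)] O move#5: h3:-1:+1/(0,0,0,0)*
[(0,0,0,0)] end (terminal -1, X#6); searched (2,1,1,1) to 6

PV length from [(2,1,1,1)]: 5 plies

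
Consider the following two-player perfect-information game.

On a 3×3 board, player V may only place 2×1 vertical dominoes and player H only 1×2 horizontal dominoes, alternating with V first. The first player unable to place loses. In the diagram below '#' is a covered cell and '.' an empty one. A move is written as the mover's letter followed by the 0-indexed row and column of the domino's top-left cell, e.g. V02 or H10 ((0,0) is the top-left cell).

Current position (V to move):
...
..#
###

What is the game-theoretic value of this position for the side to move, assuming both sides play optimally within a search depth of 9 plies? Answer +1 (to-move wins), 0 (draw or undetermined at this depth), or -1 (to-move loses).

value(.../..#/###, V) = +1

ply 1, V at .../..#/### | V00=-1→#../#.#/###; V01=+1→.#./.##/###*
ply 2: .#./.##/### is terminal -1 (H); from .../..#/### depth 9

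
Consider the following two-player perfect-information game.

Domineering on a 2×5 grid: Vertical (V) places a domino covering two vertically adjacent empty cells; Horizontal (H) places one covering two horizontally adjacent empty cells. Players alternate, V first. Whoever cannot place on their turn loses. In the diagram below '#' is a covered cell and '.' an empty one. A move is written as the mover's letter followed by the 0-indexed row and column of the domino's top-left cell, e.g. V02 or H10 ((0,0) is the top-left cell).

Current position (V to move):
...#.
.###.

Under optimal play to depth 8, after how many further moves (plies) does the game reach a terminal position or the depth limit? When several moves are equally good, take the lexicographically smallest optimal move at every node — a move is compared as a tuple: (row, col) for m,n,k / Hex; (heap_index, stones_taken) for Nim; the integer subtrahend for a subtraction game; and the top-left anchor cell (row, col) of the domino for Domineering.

PV length from [...#./.###.]: 3 plies

[...#./.###.] V move#1: V00:+1/#..#./####.*, V04:-1/...##/.####
[#..#./####.] H move#2: H01:-1/####./####.*
[####./####.] V move#3: V04:+1/#####/#####*
[#####/#####] end (terminal -1, H#4); searched ...#./.###. to 8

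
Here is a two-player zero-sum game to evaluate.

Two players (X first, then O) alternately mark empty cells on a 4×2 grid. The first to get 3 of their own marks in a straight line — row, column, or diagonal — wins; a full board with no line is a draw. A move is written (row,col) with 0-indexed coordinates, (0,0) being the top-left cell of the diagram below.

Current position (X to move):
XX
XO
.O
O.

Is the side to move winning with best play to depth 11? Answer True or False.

p1 X@[XX/XO/.O/O.]: (2,0)[XX/XO/XO/O.]+1* (3,1)[XX/XO/.O/OX]+0
p2 O@[XX/XO/XO/O.] terminal -1; root [XX/XO/.O/O.] d11

X winning at [XX/XO/.O/O.]: True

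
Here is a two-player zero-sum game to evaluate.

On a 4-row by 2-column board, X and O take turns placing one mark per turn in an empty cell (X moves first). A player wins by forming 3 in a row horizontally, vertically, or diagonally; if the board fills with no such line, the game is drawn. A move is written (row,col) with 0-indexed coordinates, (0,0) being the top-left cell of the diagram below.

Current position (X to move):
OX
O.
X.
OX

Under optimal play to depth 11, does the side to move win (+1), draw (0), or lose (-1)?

value(OX/O./X./OX, X) = 0

[OX/O./X./OX] X move#1: (1,1):+0/OX/OX/X./OX*, (2,1):+0/OX/O./XX/OX
[OX/OX/X./OX] O move#2: (2,1):+0/OX/OX/XO/OX*
[OX/OX/XO/OX] end (terminal +0, X#3); searched OX/O./X./OX to 11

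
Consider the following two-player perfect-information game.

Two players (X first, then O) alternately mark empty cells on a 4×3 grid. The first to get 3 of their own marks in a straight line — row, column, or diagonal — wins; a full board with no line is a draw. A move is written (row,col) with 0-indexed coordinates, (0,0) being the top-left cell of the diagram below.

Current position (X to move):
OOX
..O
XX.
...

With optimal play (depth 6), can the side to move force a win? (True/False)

p1 X@[OOX/..O/XX./...]: (1,0)[OOX/X.O/XX./...]+1* (1,1)[OOX/.XO/XX./...]+1 (2,2)[OOX/..O/XXX/...]+1 (3,0)[OOX/..O/XX./X..]+1 (3,1)[OOX/..O/XX./.X.]+1 (3,2)[OOX/..O/XX./..X]+1
p2 O@[OOX/X.O/XX./...]: (1,1)[OOX/XOO/XX./...]-1* (2,2)[OOX/X.O/XXO/...]-1 (3,0)[OOX/X.O/XX./O..]-1 (3,1)[OOX/X.O/XX./.O.]-1 (3,2)[OOX/X.O/XX./..O]-1
p3 X@[OOX/XOO/XX./...]: (2,2)[OOX/XOO/XXX/...]+1* (3,0)[OOX/XOO/XX./X..]+1 (3,1)[OOX/XOO/XX./.X.]-1 (3,2)[OOX/XOO/XX./..X]+1
p4 O@[OOX/XOO/XXX/...] terminal -1; root [OOX/..O/XX./...] d6

X winning at [OOX/..O/XX./...]: True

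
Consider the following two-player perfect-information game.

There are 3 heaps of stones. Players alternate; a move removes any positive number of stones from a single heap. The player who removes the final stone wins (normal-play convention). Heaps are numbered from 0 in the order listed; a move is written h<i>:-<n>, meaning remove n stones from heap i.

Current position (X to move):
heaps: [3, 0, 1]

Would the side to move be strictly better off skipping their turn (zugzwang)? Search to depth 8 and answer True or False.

zugzwang((3,0,1), X) = False

[(3,0,1)] X move#1: h0:-1:-1/(2,0,1), h0:-2:+1/(1,0,1)*, h0:-3:-1/(0,0,1), h2:-1:-1/(3,0,0)
[(1,0,1)] O move#2: h0:-1:-1/(0,0,1)*, h2:-1:-1/(1,0,0)
[(0,0,1)] X move#3: h2:-1:+1/(0,0,0)*
[(0,0,0)] end (terminal -1, O#4); searched (3,0,1) to 8
pass branch (O moves first from the same position):
  | [(3,0,1)] O move#1: h0:-1:-1/(2,0,1), h0:-2:+1/(1,0,1)*, h0:-3:-1/(0,0,1), h2:-1:-1/(3,0,0)
  | [(1,0,1)] X move#2: h0:-1:-1/(0,0,1)*, h2:-1:-1/(1,0,0)
  | [(0,0,1)] O move#3: h2:-1:+1/(0,0,0)*
  | [(0,0,0)] end (terminal -1, X#4); searched (3,0,1) to 8
X moving scores +1; X passing scores -1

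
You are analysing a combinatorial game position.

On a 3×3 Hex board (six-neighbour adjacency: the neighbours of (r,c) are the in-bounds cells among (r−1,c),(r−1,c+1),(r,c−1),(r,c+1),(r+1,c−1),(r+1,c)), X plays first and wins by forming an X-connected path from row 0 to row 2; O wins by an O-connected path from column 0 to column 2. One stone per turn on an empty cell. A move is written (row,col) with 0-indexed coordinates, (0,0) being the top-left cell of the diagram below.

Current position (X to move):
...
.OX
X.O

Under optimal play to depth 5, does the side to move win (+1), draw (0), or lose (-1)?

value(.../.OX/X.O, X) = +1

ply 1, X at .../.OX/X.O | (0,0)=-1→X../.OX/X.O; (0,1)=-1→.X./.OX/X.O; (0,2)=+1→..X/.OX/X.O*; (1,0)=+1→.../XOX/X.O; (2,1)=+1→.../.OX/XXO
ply 2, O at ..X/.OX/X.O | (0,0)=-1→O.X/.OX/X.O*; (0,1)=-1→.OX/.OX/X.O; (1,0)=-1→..X/OOX/X.O; (2,1)=-1→..X/.OX/XOO
ply 3, X at O.X/.OX/X.O | (0,1)=+1→OXX/.OX/X.O*; (1,0)=+1→O.X/XOX/X.O; (2,1)=+1→O.X/.OX/XXO
ply 4, O at OXX/.OX/X.O | (1,0)=-1→OXX/OOX/X.O*; (2,1)=-1→OXX/.OX/XOO
ply 5, X at OXX/OOX/X.O | (2,1)=+1→OXX/OOX/XXO*
ply 6: OXX/OOX/XXO is terminal -1 (O); from .../.OX/X.O depth 5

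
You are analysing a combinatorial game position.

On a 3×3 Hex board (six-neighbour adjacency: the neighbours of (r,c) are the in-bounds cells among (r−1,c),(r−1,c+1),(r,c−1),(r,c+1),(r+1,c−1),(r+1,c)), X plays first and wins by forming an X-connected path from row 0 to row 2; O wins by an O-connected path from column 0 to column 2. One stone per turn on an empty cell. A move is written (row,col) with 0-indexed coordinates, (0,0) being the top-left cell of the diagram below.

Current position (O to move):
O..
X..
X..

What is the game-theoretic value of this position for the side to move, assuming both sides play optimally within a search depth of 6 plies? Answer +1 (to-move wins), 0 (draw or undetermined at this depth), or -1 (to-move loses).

value(O../X../X.., O) = -1

[O../X../X..] O move#1: (0,1):-1/OO./X../X..*, (0,2):-1/O.O/X../X.., (1,1):-1/O../XO./X.., (1,2):-1/O../X.O/X.., (2,1):-1/O../X../XO., (2,2):-1/O../X../X.O
[OO./X../X..] X move#2: (0,2):+1/OOX/X../X..*, (1,1):-1/OO./XX./X.., (1,2):-1/OO./X.X/X.., (2,1):-1/OO./X../XX., (2,2):-1/OO./X../X.X
[OOX/X../X..] O move#3: (1,1):-1/OOX/XO./X..*, (1,2):-1/OOX/X.O/X.., (2,1):-1/OOX/X../XO., (2,2):-1/OOX/X../X.O
[OOX/XO./X..] X move#4: (1,2):+1/OOX/XOX/X..*, (2,1):-1/OOX/XO./XX., (2,2):-1/OOX/XO./X.X
[OOX/XOX/X..] O move#5: (2,1):-1/OOX/XOX/XO.*, (2,2):-1/OOX/XOX/X.O
[OOX/XOX/XO.] X move#6: (2,2):+1/OOX/XOX/XOX*
[OOX/XOX/XOX] end (terminal -1, O#7); searched O../X../X.. to 6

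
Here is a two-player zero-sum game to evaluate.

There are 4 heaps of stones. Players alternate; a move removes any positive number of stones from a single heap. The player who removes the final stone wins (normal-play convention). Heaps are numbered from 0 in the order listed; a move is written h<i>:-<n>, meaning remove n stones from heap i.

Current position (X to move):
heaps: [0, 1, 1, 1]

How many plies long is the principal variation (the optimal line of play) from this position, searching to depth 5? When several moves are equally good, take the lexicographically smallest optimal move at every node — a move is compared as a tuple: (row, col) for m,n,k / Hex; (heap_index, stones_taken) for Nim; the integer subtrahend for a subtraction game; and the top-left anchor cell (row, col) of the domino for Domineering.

[(0,1,1,1)] X move#1: h1:-1:+1/(0,0,1,1)*, h2:-1:+1/(0,1,0,1), h3:-1:+1/(0,1,1,0)
[(0,0,1,1)] O move#2: h2:-1:-1/(0,0,0,1)*, h3:-1:-1/(0,0,1,0)
[(0,0,0,1)] X move#3: h3:-1:+1/(0,0,0,0)*
[(0,0,0,0)] end (terminal -1, O#4); searched (0,1,1,1) to 5

PV length from [(0,1,1,1)]: 3 plies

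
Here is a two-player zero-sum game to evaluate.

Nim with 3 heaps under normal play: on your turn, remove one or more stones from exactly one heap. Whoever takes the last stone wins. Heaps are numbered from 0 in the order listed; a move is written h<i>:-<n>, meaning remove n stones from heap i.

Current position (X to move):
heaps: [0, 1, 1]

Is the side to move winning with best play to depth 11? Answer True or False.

ply 1, X at (0,1,1) | h1:-1=-1→(0,0,1)*; h2:-1=-1→(0,1,0)
ply 2, O at (0,0,1) | h2:-1=+1→(0,0,0)*
ply 3: (0,0,0) is terminal -1 (X); from (0,1,1) depth 11

X winning at [(0,1,1)]: False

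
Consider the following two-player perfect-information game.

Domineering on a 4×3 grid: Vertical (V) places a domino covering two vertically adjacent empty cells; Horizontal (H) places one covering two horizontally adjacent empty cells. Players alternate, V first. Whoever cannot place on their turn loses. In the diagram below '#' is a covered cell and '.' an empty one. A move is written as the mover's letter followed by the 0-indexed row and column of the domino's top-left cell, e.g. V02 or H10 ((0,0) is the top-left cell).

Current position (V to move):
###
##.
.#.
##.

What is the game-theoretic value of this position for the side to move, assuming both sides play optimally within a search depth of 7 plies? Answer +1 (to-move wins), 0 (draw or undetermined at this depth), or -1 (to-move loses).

value(###/##./.#./##., V) = +1

p1 V@[###/##./.#./##.]: V12[###/###/.##/##.]+1* V22[###/##./.##/###]+1
p2 H@[###/###/.##/##.] terminal -1; root [###/##./.#./##.] d7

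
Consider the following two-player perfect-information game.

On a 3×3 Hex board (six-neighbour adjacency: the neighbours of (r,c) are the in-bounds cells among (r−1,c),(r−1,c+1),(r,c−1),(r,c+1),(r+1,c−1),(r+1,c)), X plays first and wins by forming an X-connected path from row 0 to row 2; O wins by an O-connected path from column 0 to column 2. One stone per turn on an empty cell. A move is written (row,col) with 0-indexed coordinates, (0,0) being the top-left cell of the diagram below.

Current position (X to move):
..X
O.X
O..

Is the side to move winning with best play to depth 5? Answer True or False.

X winning at [..X/O.X/O..]: True

p1 X@[..X/O.X/O..]: (0,0)[X.X/O.X/O..]+1* (0,1)[.XX/O.X/O..]+1 (1,1)[..X/OXX/O..]+1 (2,1)[..X/O.X/OX.]+1 (2,2)[..X/O.X/O.X]+1
p2 O@[X.X/O.X/O..]: (0,1)[XOX/O.X/O..]-1* (1,1)[X.X/OOX/O..]-1 (2,1)[X.X/O.X/OO.]-1 (2,2)[X.X/O.X/O.O]-1
p3 X@[XOX/O.X/O..]: (1,1)[XOX/OXX/O..]+1* (2,1)[XOX/O.X/OX.]+1 (2,2)[XOX/O.X/O.X]+1
p4 O@[XOX/OXX/O..]: (2,1)[XOX/OXX/OO.]-1* (2,2)[XOX/OXX/O.O]-1
p5 X@[XOX/OXX/OO.]: (2,2)[XOX/OXX/OOX]+1*
p6 O@[XOX/OXX/OOX] terminal -1; root [..X/O.X/O..] d5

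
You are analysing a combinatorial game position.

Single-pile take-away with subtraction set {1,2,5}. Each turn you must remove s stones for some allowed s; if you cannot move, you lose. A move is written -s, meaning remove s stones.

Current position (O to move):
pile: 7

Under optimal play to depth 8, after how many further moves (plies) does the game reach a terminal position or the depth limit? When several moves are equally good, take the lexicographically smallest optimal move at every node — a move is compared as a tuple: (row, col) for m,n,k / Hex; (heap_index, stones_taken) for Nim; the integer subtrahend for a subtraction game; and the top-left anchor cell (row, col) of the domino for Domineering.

p1 O@[7]: -1[6]+1* -2[5]-1 -5[2]-1
p2 X@[6]: -1[5]-1* -2[4]-1 -5[1]-1
p3 O@[5]: -1[4]-1 -2[3]+1* -5[0]+1
p4 X@[3]: -1[2]-1* -2[1]-1
p5 O@[2]: -1[1]-1 -2[0]+1*
p6 X@[0] terminal -1; root [7] d8

PV length from [7]: 5 plies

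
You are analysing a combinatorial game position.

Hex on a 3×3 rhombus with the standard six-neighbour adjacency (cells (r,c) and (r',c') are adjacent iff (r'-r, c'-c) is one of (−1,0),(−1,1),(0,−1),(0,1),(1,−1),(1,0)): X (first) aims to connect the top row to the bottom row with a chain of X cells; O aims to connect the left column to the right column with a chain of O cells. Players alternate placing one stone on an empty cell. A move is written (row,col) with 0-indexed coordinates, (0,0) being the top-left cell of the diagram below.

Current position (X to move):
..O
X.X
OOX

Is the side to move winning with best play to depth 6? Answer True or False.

[..O/X.X/OOX] X move#1: (0,0):-1/X.O/X.X/OOX, (0,1):-1/.XO/X.X/OOX, (1,1):+1/..O/XXX/OOX*
[..O/XXX/OOX] O move#2: (0,0):-1/O.O/XXX/OOX*, (0,1):-1/.OO/XXX/OOX
[O.O/XXX/OOX] X move#3: (0,1):+1/OXO/XXX/OOX*
[OXO/XXX/OOX] end (terminal -1, O#4); searched ..O/X.X/OOX to 6

X winning at [..O/X.X/OOX]: True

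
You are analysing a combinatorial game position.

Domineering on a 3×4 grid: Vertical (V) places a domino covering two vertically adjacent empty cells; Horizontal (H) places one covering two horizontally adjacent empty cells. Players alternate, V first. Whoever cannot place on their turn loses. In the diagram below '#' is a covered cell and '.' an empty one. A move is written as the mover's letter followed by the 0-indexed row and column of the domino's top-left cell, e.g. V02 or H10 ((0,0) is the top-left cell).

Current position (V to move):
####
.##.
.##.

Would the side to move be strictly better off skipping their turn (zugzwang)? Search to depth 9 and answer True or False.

p1 V@[####/.##./.##.]: V10[####/###./###.]+1* V13[####/.###/.###]+1
p2 H@[####/###./###.] terminal -1; root [####/.##./.##.] d9
suppose V passes — search the same position with H to move:
pass> p1 H@[####/.##./.##.] terminal -1; root [####/.##./.##.] d9
for V: play +1, pass +1

zugzwang(####/.##./.##., V) = False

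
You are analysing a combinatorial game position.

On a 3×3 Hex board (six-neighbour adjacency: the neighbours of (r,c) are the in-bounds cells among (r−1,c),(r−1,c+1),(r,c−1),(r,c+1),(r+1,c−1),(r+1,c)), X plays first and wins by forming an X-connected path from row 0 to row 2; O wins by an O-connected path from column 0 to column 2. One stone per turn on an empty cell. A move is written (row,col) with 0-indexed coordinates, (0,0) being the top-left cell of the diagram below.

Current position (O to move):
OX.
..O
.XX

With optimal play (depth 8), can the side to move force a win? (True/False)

O winning at [OX./..O/.XX]: True

p1 O@[OX./..O/.XX]: (0,2)[OXO/..O/.XX]-1 (1,0)[OX./O.O/.XX]-1 (1,1)[OX./.OO/.XX]+1* (2,0)[OX./..O/OXX]-1
p2 X@[OX./.OO/.XX]: (0,2)[OXX/.OO/.XX]-1* (1,0)[OX./XOO/.XX]-1 (2,0)[OX./.OO/XXX]-1
p3 O@[OXX/.OO/.XX]: (1,0)[OXX/OOO/.XX]+1* (2,0)[OXX/.OO/OXX]+1
p4 X@[OXX/OOO/.XX] terminal -1; root [OX./..O/.XX] d8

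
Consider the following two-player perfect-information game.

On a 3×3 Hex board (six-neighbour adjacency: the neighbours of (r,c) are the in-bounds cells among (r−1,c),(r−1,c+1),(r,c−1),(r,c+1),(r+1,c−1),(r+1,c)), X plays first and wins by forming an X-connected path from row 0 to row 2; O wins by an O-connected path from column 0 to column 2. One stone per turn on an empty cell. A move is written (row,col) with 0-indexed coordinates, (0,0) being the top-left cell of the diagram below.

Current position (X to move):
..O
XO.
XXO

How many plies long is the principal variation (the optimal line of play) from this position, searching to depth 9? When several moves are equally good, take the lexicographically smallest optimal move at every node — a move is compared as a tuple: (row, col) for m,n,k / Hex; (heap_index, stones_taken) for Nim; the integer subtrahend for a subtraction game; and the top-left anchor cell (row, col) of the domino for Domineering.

[..O/XO./XXO] X move#1: (0,0):+1/X.O/XO./XXO*, (0,1):+1/.XO/XO./XXO, (1,2):+1/..O/XOX/XXO
[X.O/XO./XXO] end (terminal -1, O#2); searched ..O/XO./XXO to 9

PV length from [..O/XO./XXO]: 1 ply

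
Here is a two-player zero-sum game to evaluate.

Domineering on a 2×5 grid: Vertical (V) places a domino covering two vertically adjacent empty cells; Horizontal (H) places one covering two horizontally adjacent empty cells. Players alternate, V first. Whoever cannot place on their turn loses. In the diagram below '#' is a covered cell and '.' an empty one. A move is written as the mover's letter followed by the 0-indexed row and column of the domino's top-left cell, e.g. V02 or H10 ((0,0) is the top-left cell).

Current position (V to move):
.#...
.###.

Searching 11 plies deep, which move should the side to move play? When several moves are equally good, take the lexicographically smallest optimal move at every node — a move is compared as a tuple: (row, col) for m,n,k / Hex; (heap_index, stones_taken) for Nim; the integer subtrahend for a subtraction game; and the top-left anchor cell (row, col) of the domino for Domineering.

p1 V@[.#.../.###.]: V00[##.../####.]-1 V04[.#..#/.####]+1*
p2 H@[.#..#/.####]: H02[.####/.####]-1*
p3 V@[.####/.####]: V00[#####/#####]+1*
p4 H@[#####/#####] terminal -1; root [.#.../.###.] d11

V's best at [.#.../.###.]: V04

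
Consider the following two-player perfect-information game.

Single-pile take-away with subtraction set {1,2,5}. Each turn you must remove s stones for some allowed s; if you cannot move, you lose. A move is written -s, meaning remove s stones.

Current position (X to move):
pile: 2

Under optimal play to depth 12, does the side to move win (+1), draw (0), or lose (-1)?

value(2, X) = +1

[2] X move#1: -1:-1/1, -2:+1/0*
[0] end (terminal -1, O#2); searched 2 to 12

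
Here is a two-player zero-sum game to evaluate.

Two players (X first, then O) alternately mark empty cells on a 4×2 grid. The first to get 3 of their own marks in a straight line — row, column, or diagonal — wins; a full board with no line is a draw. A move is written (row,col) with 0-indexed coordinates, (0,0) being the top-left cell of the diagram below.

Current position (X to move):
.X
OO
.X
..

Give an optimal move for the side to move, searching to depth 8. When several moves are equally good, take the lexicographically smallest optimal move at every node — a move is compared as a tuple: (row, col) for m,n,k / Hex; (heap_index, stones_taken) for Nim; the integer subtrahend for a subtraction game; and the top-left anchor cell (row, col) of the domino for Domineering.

[.X/OO/.X/..] X move#1: (0,0):+0/XX/OO/.X/..*, (2,0):+0/.X/OO/XX/.., (3,0):+0/.X/OO/.X/X., (3,1):-1/.X/OO/.X/.X
[XX/OO/.X/..] O move#2: (2,0):+0/XX/OO/OX/..*, (3,0):+0/XX/OO/.X/O., (3,1):+0/XX/OO/.X/.O
[XX/OO/OX/..] X move#3: (3,0):+0/XX/OO/OX/X.*, (3,1):-1/XX/OO/OX/.X
[XX/OO/OX/X.] O move#4: (3,1):+0/XX/OO/OX/XO*
[XX/OO/OX/XO] end (terminal +0, X#5); searched .X/OO/.X/.. to 8

X's best at [.X/OO/.X/..]: (0,0)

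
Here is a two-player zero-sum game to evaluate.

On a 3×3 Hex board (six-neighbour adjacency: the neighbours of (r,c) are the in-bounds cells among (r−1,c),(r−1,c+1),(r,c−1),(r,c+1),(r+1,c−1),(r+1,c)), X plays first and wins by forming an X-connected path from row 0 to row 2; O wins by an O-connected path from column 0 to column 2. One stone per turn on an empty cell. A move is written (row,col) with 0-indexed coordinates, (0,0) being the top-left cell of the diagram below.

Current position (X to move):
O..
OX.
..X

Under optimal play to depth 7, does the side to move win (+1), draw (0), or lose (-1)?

[O../OX./..X] X move#1: (0,1):+1/OX./OX./..X*, (0,2):+1/O.X/OX./..X, (1,2):+1/O../OXX/..X, (2,0):+1/O../OX./X.X, (2,1):+1/O../OX./.XX
[OX./OX./..X] O move#2: (0,2):-1/OXO/OX./..X*, (1,2):-1/OX./OXO/..X, (2,0):-1/OX./OX./O.X, (2,1):-1/OX./OX./.OX
[OXO/OX./..X] X move#3: (1,2):+1/OXO/OXX/..X*, (2,0):+1/OXO/OX./X.X, (2,1):+1/OXO/OX./.XX
[OXO/OXX/..X] end (terminal -1, O#4); searched O../OX./..X to 7

value(O../OX./..X, X) = +1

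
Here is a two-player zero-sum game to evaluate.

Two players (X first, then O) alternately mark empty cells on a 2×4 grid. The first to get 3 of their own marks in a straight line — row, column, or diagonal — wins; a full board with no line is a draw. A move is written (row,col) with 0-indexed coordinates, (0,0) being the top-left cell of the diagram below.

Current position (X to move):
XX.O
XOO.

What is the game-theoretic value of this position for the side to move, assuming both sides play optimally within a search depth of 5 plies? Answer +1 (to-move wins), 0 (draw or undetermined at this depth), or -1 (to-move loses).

value(XX.O/XOO., X) = +1

[XX.O/XOO.] X move#1: (0,2):+1/XXXO/XOO.*, (1,3):+0/XX.O/XOOX
[XXXO/XOO.] end (terminal -1, O#2); searched XX.O/XOO. to 5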